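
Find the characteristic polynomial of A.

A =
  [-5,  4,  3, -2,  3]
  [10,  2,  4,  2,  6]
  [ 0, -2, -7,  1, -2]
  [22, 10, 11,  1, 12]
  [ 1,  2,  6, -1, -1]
x^5 + 10*x^4 - 320*x^2 - 1280*x - 1536

Expanding det(x·I − A) (e.g. by cofactor expansion or by noting that A is similar to its Jordan form J, which has the same characteristic polynomial as A) gives
  χ_A(x) = x^5 + 10*x^4 - 320*x^2 - 1280*x - 1536
which factors as (x - 6)*(x + 4)^4. The eigenvalues (with algebraic multiplicities) are λ = -4 with multiplicity 4, λ = 6 with multiplicity 1.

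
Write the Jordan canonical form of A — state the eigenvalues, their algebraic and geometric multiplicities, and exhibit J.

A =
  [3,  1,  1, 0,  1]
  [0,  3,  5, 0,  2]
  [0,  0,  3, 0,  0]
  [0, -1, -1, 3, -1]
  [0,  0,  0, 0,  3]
J_3(3) ⊕ J_1(3) ⊕ J_1(3)

The characteristic polynomial is
  det(x·I − A) = x^5 - 15*x^4 + 90*x^3 - 270*x^2 + 405*x - 243 = (x - 3)^5

Eigenvalues and multiplicities (the geometric multiplicity of λ is n − rank(A − λI), which equals the number of Jordan blocks for λ):
  λ = 3: algebraic multiplicity = 5, geometric multiplicity = 3

Determining the block sizes for each eigenvalue:
  λ = 3: with am = 5 and gm = 3, the partition is not yet determined (e.g. several partitions of 5 into 3 parts exist). Let N = A − (3)·I. Computing rank(N^1) = 2, rank(N^2) = 1, rank(N^3) = 0; the number of blocks of size ≥ j is rank(N^{j−1}) − rank(N^j), giving [3, 1, 1]. So we have 1 block(s) of size 3, 2 block(s) of size 1 → block sizes [3, 1, 1]

Assembling the blocks gives a Jordan form
J =
  [3, 1, 0, 0, 0]
  [0, 3, 1, 0, 0]
  [0, 0, 3, 0, 0]
  [0, 0, 0, 3, 0]
  [0, 0, 0, 0, 3]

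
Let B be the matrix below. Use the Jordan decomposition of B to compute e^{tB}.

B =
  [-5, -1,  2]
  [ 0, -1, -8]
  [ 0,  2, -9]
e^{tB} =
  [exp(-5*t), -t*exp(-5*t), 2*t*exp(-5*t)]
  [0, 4*t*exp(-5*t) + exp(-5*t), -8*t*exp(-5*t)]
  [0, 2*t*exp(-5*t), -4*t*exp(-5*t) + exp(-5*t)]

Strategy: write B = P · J · P⁻¹ where J is a Jordan canonical form, so e^{tB} = P · e^{tJ} · P⁻¹, and e^{tJ} can be computed block-by-block.

B has Jordan form
J =
  [-5,  1,  0]
  [ 0, -5,  0]
  [ 0,  0, -5]
(up to reordering of blocks).

Per-block formulas:
  For a 2×2 Jordan block J_2(-5): exp(t · J_2(-5)) = e^(-5t)·(I + t·N), where N is the 2×2 nilpotent shift.
  For a 1×1 block at λ = -5: exp(t · [-5]) = [e^(-5t)].

After assembling e^{tJ} and conjugating by P, we get:

e^{tB} =
  [exp(-5*t), -t*exp(-5*t), 2*t*exp(-5*t)]
  [0, 4*t*exp(-5*t) + exp(-5*t), -8*t*exp(-5*t)]
  [0, 2*t*exp(-5*t), -4*t*exp(-5*t) + exp(-5*t)]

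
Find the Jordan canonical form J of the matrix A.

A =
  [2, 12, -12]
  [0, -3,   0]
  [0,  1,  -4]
J_1(-4) ⊕ J_1(-3) ⊕ J_1(2)

The characteristic polynomial is
  det(x·I − A) = x^3 + 5*x^2 - 2*x - 24 = (x - 2)*(x + 3)*(x + 4)

Eigenvalues and multiplicities (the geometric multiplicity of λ is n − rank(A − λI), which equals the number of Jordan blocks for λ):
  λ = -4: algebraic multiplicity = 1, geometric multiplicity = 1
  λ = -3: algebraic multiplicity = 1, geometric multiplicity = 1
  λ = 2: algebraic multiplicity = 1, geometric multiplicity = 1

Determining the block sizes for each eigenvalue:
  λ = -4: one block (gm = 1), so the single block has size am = 1 → block sizes [1]
  λ = -3: one block (gm = 1), so the single block has size am = 1 → block sizes [1]
  λ = 2: one block (gm = 1), so the single block has size am = 1 → block sizes [1]

Assembling the blocks gives a Jordan form
J =
  [-4,  0, 0]
  [ 0, -3, 0]
  [ 0,  0, 2]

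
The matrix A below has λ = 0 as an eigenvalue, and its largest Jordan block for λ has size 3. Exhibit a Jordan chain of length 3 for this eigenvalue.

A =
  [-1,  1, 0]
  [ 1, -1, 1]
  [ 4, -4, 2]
A Jordan chain for λ = 0 of length 3:
v_1 = (2, 2, 0)ᵀ
v_2 = (-1, 1, 4)ᵀ
v_3 = (1, 0, 0)ᵀ

Let N = A − (0)·I. We want v_3 with N^3 v_3 = 0 but N^2 v_3 ≠ 0; then v_{j-1} := N · v_j for j = 3, …, 2.

Pick v_3 = (1, 0, 0)ᵀ.
Then v_2 = N · v_3 = (-1, 1, 4)ᵀ.
Then v_1 = N · v_2 = (2, 2, 0)ᵀ.

Sanity check: (A − (0)·I) v_1 = (0, 0, 0)ᵀ = 0. ✓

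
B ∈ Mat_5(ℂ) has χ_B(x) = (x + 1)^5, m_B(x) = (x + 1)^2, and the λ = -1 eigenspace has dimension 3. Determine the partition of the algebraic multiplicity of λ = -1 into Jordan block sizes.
Block sizes for λ = -1: [2, 2, 1]

Step 1 — from the characteristic polynomial, algebraic multiplicity of λ = -1 is 5. From dim ker(B − (-1)·I) = 3, there are exactly 3 Jordan blocks for λ = -1.
Step 2 — from the minimal polynomial, the factor (x + 1)^2 tells us the largest block for λ = -1 has size 2.
Step 3 — with total size 5, 3 blocks, and largest block 2, the block sizes (in nonincreasing order) are [2, 2, 1].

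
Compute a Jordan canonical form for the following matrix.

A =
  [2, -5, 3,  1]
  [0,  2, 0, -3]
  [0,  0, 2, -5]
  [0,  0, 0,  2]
J_2(2) ⊕ J_2(2)

The characteristic polynomial is
  det(x·I − A) = x^4 - 8*x^3 + 24*x^2 - 32*x + 16 = (x - 2)^4

Eigenvalues and multiplicities (the geometric multiplicity of λ is n − rank(A − λI), which equals the number of Jordan blocks for λ):
  λ = 2: algebraic multiplicity = 4, geometric multiplicity = 2

Determining the block sizes for each eigenvalue:
  λ = 2: with am = 4 and gm = 2, the partition is not yet determined (e.g. several partitions of 4 into 2 parts exist). Let N = A − (2)·I. Computing rank(N^1) = 2, rank(N^2) = 0; the number of blocks of size ≥ j is rank(N^{j−1}) − rank(N^j), giving [2, 2]. So we have 2 block(s) of size 2 → block sizes [2, 2]

Assembling the blocks gives a Jordan form
J =
  [2, 1, 0, 0]
  [0, 2, 0, 0]
  [0, 0, 2, 1]
  [0, 0, 0, 2]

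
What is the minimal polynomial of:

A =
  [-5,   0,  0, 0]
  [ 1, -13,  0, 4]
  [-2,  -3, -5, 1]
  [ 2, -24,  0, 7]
x^4 + 16*x^3 + 90*x^2 + 200*x + 125

The characteristic polynomial is χ_A(x) = (x + 1)*(x + 5)^3, so the eigenvalues are known. The minimal polynomial is
  m_A(x) = Π_λ (x − λ)^{k_λ}
where k_λ is the size of the *largest* Jordan block for λ (equivalently, the smallest k with (A − λI)^k v = 0 for every generalised eigenvector v of λ).

  λ = -5: largest Jordan block has size 3, contributing (x + 5)^3
  λ = -1: largest Jordan block has size 1, contributing (x + 1)

So m_A(x) = (x + 1)*(x + 5)^3 = x^4 + 16*x^3 + 90*x^2 + 200*x + 125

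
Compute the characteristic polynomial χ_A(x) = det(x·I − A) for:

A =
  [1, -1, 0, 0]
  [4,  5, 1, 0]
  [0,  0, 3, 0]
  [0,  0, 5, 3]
x^4 - 12*x^3 + 54*x^2 - 108*x + 81

Expanding det(x·I − A) (e.g. by cofactor expansion or by noting that A is similar to its Jordan form J, which has the same characteristic polynomial as A) gives
  χ_A(x) = x^4 - 12*x^3 + 54*x^2 - 108*x + 81
which factors as (x - 3)^4. The eigenvalues (with algebraic multiplicities) are λ = 3 with multiplicity 4.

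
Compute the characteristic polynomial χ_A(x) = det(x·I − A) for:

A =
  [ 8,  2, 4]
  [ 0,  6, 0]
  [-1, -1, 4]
x^3 - 18*x^2 + 108*x - 216

Expanding det(x·I − A) (e.g. by cofactor expansion or by noting that A is similar to its Jordan form J, which has the same characteristic polynomial as A) gives
  χ_A(x) = x^3 - 18*x^2 + 108*x - 216
which factors as (x - 6)^3. The eigenvalues (with algebraic multiplicities) are λ = 6 with multiplicity 3.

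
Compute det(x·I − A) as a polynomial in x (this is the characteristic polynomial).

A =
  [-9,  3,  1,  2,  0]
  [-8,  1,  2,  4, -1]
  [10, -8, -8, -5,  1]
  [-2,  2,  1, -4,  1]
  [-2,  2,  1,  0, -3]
x^5 + 23*x^4 + 211*x^3 + 965*x^2 + 2200*x + 2000

Expanding det(x·I − A) (e.g. by cofactor expansion or by noting that A is similar to its Jordan form J, which has the same characteristic polynomial as A) gives
  χ_A(x) = x^5 + 23*x^4 + 211*x^3 + 965*x^2 + 2200*x + 2000
which factors as (x + 4)^2*(x + 5)^3. The eigenvalues (with algebraic multiplicities) are λ = -5 with multiplicity 3, λ = -4 with multiplicity 2.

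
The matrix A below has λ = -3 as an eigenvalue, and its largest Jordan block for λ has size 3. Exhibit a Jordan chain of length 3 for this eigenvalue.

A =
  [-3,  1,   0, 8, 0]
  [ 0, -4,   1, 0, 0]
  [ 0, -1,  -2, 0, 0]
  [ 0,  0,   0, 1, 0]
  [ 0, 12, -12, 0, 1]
A Jordan chain for λ = -3 of length 3:
v_1 = (-1, 0, 0, 0, 0)ᵀ
v_2 = (1, -1, -1, 0, 0)ᵀ
v_3 = (0, 1, 0, 0, -3)ᵀ

Let N = A − (-3)·I. We want v_3 with N^3 v_3 = 0 but N^2 v_3 ≠ 0; then v_{j-1} := N · v_j for j = 3, …, 2.

Pick v_3 = (0, 1, 0, 0, -3)ᵀ.
Then v_2 = N · v_3 = (1, -1, -1, 0, 0)ᵀ.
Then v_1 = N · v_2 = (-1, 0, 0, 0, 0)ᵀ.

Sanity check: (A − (-3)·I) v_1 = (0, 0, 0, 0, 0)ᵀ = 0. ✓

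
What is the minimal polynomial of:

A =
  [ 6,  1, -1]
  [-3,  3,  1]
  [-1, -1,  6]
x^3 - 15*x^2 + 75*x - 125

The characteristic polynomial is χ_A(x) = (x - 5)^3, so the eigenvalues are known. The minimal polynomial is
  m_A(x) = Π_λ (x − λ)^{k_λ}
where k_λ is the size of the *largest* Jordan block for λ (equivalently, the smallest k with (A − λI)^k v = 0 for every generalised eigenvector v of λ).

  λ = 5: largest Jordan block has size 3, contributing (x − 5)^3

So m_A(x) = (x - 5)^3 = x^3 - 15*x^2 + 75*x - 125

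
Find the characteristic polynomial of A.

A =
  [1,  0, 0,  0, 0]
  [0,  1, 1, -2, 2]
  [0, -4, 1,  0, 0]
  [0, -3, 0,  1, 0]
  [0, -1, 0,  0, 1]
x^5 - 5*x^4 + 10*x^3 - 10*x^2 + 5*x - 1

Expanding det(x·I − A) (e.g. by cofactor expansion or by noting that A is similar to its Jordan form J, which has the same characteristic polynomial as A) gives
  χ_A(x) = x^5 - 5*x^4 + 10*x^3 - 10*x^2 + 5*x - 1
which factors as (x - 1)^5. The eigenvalues (with algebraic multiplicities) are λ = 1 with multiplicity 5.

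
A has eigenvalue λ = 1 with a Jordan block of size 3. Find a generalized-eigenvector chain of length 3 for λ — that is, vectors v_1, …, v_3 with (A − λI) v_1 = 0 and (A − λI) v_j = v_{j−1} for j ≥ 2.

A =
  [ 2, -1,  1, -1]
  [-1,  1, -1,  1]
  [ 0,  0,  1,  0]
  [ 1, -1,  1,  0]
A Jordan chain for λ = 1 of length 3:
v_1 = (1, 0, 0, 1)ᵀ
v_2 = (1, -1, 0, 1)ᵀ
v_3 = (1, 0, 0, 0)ᵀ

Let N = A − (1)·I. We want v_3 with N^3 v_3 = 0 but N^2 v_3 ≠ 0; then v_{j-1} := N · v_j for j = 3, …, 2.

Pick v_3 = (1, 0, 0, 0)ᵀ.
Then v_2 = N · v_3 = (1, -1, 0, 1)ᵀ.
Then v_1 = N · v_2 = (1, 0, 0, 1)ᵀ.

Sanity check: (A − (1)·I) v_1 = (0, 0, 0, 0)ᵀ = 0. ✓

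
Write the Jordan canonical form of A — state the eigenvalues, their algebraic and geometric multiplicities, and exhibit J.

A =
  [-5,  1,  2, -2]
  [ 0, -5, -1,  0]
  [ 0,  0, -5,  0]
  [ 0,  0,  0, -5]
J_3(-5) ⊕ J_1(-5)

The characteristic polynomial is
  det(x·I − A) = x^4 + 20*x^3 + 150*x^2 + 500*x + 625 = (x + 5)^4

Eigenvalues and multiplicities (the geometric multiplicity of λ is n − rank(A − λI), which equals the number of Jordan blocks for λ):
  λ = -5: algebraic multiplicity = 4, geometric multiplicity = 2

Determining the block sizes for each eigenvalue:
  λ = -5: with am = 4 and gm = 2, the partition is not yet determined (e.g. several partitions of 4 into 2 parts exist). Let N = A − (-5)·I. Computing rank(N^1) = 2, rank(N^2) = 1, rank(N^3) = 0; the number of blocks of size ≥ j is rank(N^{j−1}) − rank(N^j), giving [2, 1, 1]. So we have 1 block(s) of size 3, 1 block(s) of size 1 → block sizes [3, 1]

Assembling the blocks gives a Jordan form
J =
  [-5,  1,  0,  0]
  [ 0, -5,  1,  0]
  [ 0,  0, -5,  0]
  [ 0,  0,  0, -5]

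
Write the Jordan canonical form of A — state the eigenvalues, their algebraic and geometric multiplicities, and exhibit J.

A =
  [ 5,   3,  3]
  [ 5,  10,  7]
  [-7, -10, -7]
J_1(2) ⊕ J_2(3)

The characteristic polynomial is
  det(x·I − A) = x^3 - 8*x^2 + 21*x - 18 = (x - 3)^2*(x - 2)

Eigenvalues and multiplicities (the geometric multiplicity of λ is n − rank(A − λI), which equals the number of Jordan blocks for λ):
  λ = 2: algebraic multiplicity = 1, geometric multiplicity = 1
  λ = 3: algebraic multiplicity = 2, geometric multiplicity = 1

Determining the block sizes for each eigenvalue:
  λ = 2: one block (gm = 1), so the single block has size am = 1 → block sizes [1]
  λ = 3: one block (gm = 1), so the single block has size am = 2 → block sizes [2]

Assembling the blocks gives a Jordan form
J =
  [2, 0, 0]
  [0, 3, 1]
  [0, 0, 3]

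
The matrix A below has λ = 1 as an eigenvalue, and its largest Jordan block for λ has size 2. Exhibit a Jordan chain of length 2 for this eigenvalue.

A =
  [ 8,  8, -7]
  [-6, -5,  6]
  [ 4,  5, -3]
A Jordan chain for λ = 1 of length 2:
v_1 = (-1, 0, -1)ᵀ
v_2 = (1, -1, 0)ᵀ

Let N = A − (1)·I. We want v_2 with N^2 v_2 = 0 but N^1 v_2 ≠ 0; then v_{j-1} := N · v_j for j = 2, …, 2.

Pick v_2 = (1, -1, 0)ᵀ.
Then v_1 = N · v_2 = (-1, 0, -1)ᵀ.

Sanity check: (A − (1)·I) v_1 = (0, 0, 0)ᵀ = 0. ✓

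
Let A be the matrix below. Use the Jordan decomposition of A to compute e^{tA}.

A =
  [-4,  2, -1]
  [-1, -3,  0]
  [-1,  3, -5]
e^{tA} =
  [-t^2*exp(-4*t)/2 + exp(-4*t), -t^2*exp(-4*t)/2 + 2*t*exp(-4*t), t^2*exp(-4*t)/2 - t*exp(-4*t)]
  [-t^2*exp(-4*t)/2 - t*exp(-4*t), -t^2*exp(-4*t)/2 + t*exp(-4*t) + exp(-4*t), t^2*exp(-4*t)/2]
  [-t^2*exp(-4*t) - t*exp(-4*t), -t^2*exp(-4*t) + 3*t*exp(-4*t), t^2*exp(-4*t) - t*exp(-4*t) + exp(-4*t)]

Strategy: write A = P · J · P⁻¹ where J is a Jordan canonical form, so e^{tA} = P · e^{tJ} · P⁻¹, and e^{tJ} can be computed block-by-block.

A has Jordan form
J =
  [-4,  1,  0]
  [ 0, -4,  1]
  [ 0,  0, -4]
(up to reordering of blocks).

Per-block formulas:
  For a 3×3 Jordan block J_3(-4): exp(t · J_3(-4)) = e^(-4t)·(I + t·N + (t^2/2)·N^2), where N is the 3×3 nilpotent shift.

After assembling e^{tJ} and conjugating by P, we get:

e^{tA} =
  [-t^2*exp(-4*t)/2 + exp(-4*t), -t^2*exp(-4*t)/2 + 2*t*exp(-4*t), t^2*exp(-4*t)/2 - t*exp(-4*t)]
  [-t^2*exp(-4*t)/2 - t*exp(-4*t), -t^2*exp(-4*t)/2 + t*exp(-4*t) + exp(-4*t), t^2*exp(-4*t)/2]
  [-t^2*exp(-4*t) - t*exp(-4*t), -t^2*exp(-4*t) + 3*t*exp(-4*t), t^2*exp(-4*t) - t*exp(-4*t) + exp(-4*t)]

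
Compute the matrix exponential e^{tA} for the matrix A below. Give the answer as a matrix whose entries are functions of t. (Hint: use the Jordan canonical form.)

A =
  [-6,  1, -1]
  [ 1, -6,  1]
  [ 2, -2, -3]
e^{tA} =
  [-t*exp(-5*t) + exp(-5*t), t*exp(-5*t), -t*exp(-5*t)]
  [t*exp(-5*t), -t*exp(-5*t) + exp(-5*t), t*exp(-5*t)]
  [2*t*exp(-5*t), -2*t*exp(-5*t), 2*t*exp(-5*t) + exp(-5*t)]

Strategy: write A = P · J · P⁻¹ where J is a Jordan canonical form, so e^{tA} = P · e^{tJ} · P⁻¹, and e^{tJ} can be computed block-by-block.

A has Jordan form
J =
  [-5,  1,  0]
  [ 0, -5,  0]
  [ 0,  0, -5]
(up to reordering of blocks).

Per-block formulas:
  For a 1×1 block at λ = -5: exp(t · [-5]) = [e^(-5t)].
  For a 2×2 Jordan block J_2(-5): exp(t · J_2(-5)) = e^(-5t)·(I + t·N), where N is the 2×2 nilpotent shift.

After assembling e^{tJ} and conjugating by P, we get:

e^{tA} =
  [-t*exp(-5*t) + exp(-5*t), t*exp(-5*t), -t*exp(-5*t)]
  [t*exp(-5*t), -t*exp(-5*t) + exp(-5*t), t*exp(-5*t)]
  [2*t*exp(-5*t), -2*t*exp(-5*t), 2*t*exp(-5*t) + exp(-5*t)]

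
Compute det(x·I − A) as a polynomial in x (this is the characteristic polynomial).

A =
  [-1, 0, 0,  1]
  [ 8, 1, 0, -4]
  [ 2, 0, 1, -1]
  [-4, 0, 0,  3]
x^4 - 4*x^3 + 6*x^2 - 4*x + 1

Expanding det(x·I − A) (e.g. by cofactor expansion or by noting that A is similar to its Jordan form J, which has the same characteristic polynomial as A) gives
  χ_A(x) = x^4 - 4*x^3 + 6*x^2 - 4*x + 1
which factors as (x - 1)^4. The eigenvalues (with algebraic multiplicities) are λ = 1 with multiplicity 4.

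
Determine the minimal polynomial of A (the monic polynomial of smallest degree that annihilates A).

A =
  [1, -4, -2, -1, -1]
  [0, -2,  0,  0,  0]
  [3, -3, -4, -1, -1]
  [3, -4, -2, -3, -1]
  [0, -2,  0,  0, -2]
x^2 + 4*x + 4

The characteristic polynomial is χ_A(x) = (x + 2)^5, so the eigenvalues are known. The minimal polynomial is
  m_A(x) = Π_λ (x − λ)^{k_λ}
where k_λ is the size of the *largest* Jordan block for λ (equivalently, the smallest k with (A − λI)^k v = 0 for every generalised eigenvector v of λ).

  λ = -2: largest Jordan block has size 2, contributing (x + 2)^2

So m_A(x) = (x + 2)^2 = x^2 + 4*x + 4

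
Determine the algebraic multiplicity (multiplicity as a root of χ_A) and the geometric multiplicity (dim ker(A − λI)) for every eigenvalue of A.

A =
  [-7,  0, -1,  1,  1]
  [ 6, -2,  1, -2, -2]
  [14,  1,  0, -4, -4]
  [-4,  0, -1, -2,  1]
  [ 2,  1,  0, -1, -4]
λ = -3: alg = 5, geom = 3

Step 1 — factor the characteristic polynomial to read off the algebraic multiplicities:
  χ_A(x) = (x + 3)^5

Step 2 — compute geometric multiplicities via the rank-nullity identity g(λ) = n − rank(A − λI):
  rank(A − (-3)·I) = 2, so dim ker(A − (-3)·I) = n − 2 = 3

Summary:
  λ = -3: algebraic multiplicity = 5, geometric multiplicity = 3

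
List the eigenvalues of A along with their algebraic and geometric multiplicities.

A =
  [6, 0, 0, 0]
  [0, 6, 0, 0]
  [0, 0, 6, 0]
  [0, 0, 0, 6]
λ = 6: alg = 4, geom = 4

Step 1 — factor the characteristic polynomial to read off the algebraic multiplicities:
  χ_A(x) = (x - 6)^4

Step 2 — compute geometric multiplicities via the rank-nullity identity g(λ) = n − rank(A − λI):
  rank(A − (6)·I) = 0, so dim ker(A − (6)·I) = n − 0 = 4

Summary:
  λ = 6: algebraic multiplicity = 4, geometric multiplicity = 4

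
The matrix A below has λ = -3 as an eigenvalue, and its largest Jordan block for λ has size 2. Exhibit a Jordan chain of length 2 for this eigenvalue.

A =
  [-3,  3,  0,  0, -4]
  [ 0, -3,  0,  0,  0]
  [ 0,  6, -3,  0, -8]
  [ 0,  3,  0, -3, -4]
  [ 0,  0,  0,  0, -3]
A Jordan chain for λ = -3 of length 2:
v_1 = (3, 0, 6, 3, 0)ᵀ
v_2 = (0, 1, 0, 0, 0)ᵀ

Let N = A − (-3)·I. We want v_2 with N^2 v_2 = 0 but N^1 v_2 ≠ 0; then v_{j-1} := N · v_j for j = 2, …, 2.

Pick v_2 = (0, 1, 0, 0, 0)ᵀ.
Then v_1 = N · v_2 = (3, 0, 6, 3, 0)ᵀ.

Sanity check: (A − (-3)·I) v_1 = (0, 0, 0, 0, 0)ᵀ = 0. ✓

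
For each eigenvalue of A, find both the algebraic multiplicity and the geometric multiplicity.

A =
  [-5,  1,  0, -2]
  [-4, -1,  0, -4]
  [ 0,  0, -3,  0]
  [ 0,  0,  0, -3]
λ = -3: alg = 4, geom = 3

Step 1 — factor the characteristic polynomial to read off the algebraic multiplicities:
  χ_A(x) = (x + 3)^4

Step 2 — compute geometric multiplicities via the rank-nullity identity g(λ) = n − rank(A − λI):
  rank(A − (-3)·I) = 1, so dim ker(A − (-3)·I) = n − 1 = 3

Summary:
  λ = -3: algebraic multiplicity = 4, geometric multiplicity = 3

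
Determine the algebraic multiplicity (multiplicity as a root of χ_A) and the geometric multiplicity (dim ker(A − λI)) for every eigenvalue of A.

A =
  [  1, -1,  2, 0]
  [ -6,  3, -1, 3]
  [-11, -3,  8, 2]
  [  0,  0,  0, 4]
λ = 4: alg = 4, geom = 2

Step 1 — factor the characteristic polynomial to read off the algebraic multiplicities:
  χ_A(x) = (x - 4)^4

Step 2 — compute geometric multiplicities via the rank-nullity identity g(λ) = n − rank(A − λI):
  rank(A − (4)·I) = 2, so dim ker(A − (4)·I) = n − 2 = 2

Summary:
  λ = 4: algebraic multiplicity = 4, geometric multiplicity = 2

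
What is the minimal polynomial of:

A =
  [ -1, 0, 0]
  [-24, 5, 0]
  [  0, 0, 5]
x^2 - 4*x - 5

The characteristic polynomial is χ_A(x) = (x - 5)^2*(x + 1), so the eigenvalues are known. The minimal polynomial is
  m_A(x) = Π_λ (x − λ)^{k_λ}
where k_λ is the size of the *largest* Jordan block for λ (equivalently, the smallest k with (A − λI)^k v = 0 for every generalised eigenvector v of λ).

  λ = -1: largest Jordan block has size 1, contributing (x + 1)
  λ = 5: largest Jordan block has size 1, contributing (x − 5)

So m_A(x) = (x - 5)*(x + 1) = x^2 - 4*x - 5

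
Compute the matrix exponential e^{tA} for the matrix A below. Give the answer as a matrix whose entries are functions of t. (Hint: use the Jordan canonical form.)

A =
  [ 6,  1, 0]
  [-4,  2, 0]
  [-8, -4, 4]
e^{tA} =
  [2*t*exp(4*t) + exp(4*t), t*exp(4*t), 0]
  [-4*t*exp(4*t), -2*t*exp(4*t) + exp(4*t), 0]
  [-8*t*exp(4*t), -4*t*exp(4*t), exp(4*t)]

Strategy: write A = P · J · P⁻¹ where J is a Jordan canonical form, so e^{tA} = P · e^{tJ} · P⁻¹, and e^{tJ} can be computed block-by-block.

A has Jordan form
J =
  [4, 1, 0]
  [0, 4, 0]
  [0, 0, 4]
(up to reordering of blocks).

Per-block formulas:
  For a 1×1 block at λ = 4: exp(t · [4]) = [e^(4t)].
  For a 2×2 Jordan block J_2(4): exp(t · J_2(4)) = e^(4t)·(I + t·N), where N is the 2×2 nilpotent shift.

After assembling e^{tJ} and conjugating by P, we get:

e^{tA} =
  [2*t*exp(4*t) + exp(4*t), t*exp(4*t), 0]
  [-4*t*exp(4*t), -2*t*exp(4*t) + exp(4*t), 0]
  [-8*t*exp(4*t), -4*t*exp(4*t), exp(4*t)]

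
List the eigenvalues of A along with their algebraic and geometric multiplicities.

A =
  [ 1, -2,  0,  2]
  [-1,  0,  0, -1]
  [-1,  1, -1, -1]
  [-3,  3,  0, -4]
λ = -1: alg = 4, geom = 3

Step 1 — factor the characteristic polynomial to read off the algebraic multiplicities:
  χ_A(x) = (x + 1)^4

Step 2 — compute geometric multiplicities via the rank-nullity identity g(λ) = n − rank(A − λI):
  rank(A − (-1)·I) = 1, so dim ker(A − (-1)·I) = n − 1 = 3

Summary:
  λ = -1: algebraic multiplicity = 4, geometric multiplicity = 3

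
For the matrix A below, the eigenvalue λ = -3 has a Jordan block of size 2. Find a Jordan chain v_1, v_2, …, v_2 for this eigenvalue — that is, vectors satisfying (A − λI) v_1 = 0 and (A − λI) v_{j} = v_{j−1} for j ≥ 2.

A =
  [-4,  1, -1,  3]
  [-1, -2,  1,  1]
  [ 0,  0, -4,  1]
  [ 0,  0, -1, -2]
A Jordan chain for λ = -3 of length 2:
v_1 = (-1, -1, 0, 0)ᵀ
v_2 = (1, 0, 0, 0)ᵀ

Let N = A − (-3)·I. We want v_2 with N^2 v_2 = 0 but N^1 v_2 ≠ 0; then v_{j-1} := N · v_j for j = 2, …, 2.

Pick v_2 = (1, 0, 0, 0)ᵀ.
Then v_1 = N · v_2 = (-1, -1, 0, 0)ᵀ.

Sanity check: (A − (-3)·I) v_1 = (0, 0, 0, 0)ᵀ = 0. ✓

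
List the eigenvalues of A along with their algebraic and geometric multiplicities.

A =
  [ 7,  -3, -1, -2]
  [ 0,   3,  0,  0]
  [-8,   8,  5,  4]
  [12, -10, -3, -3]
λ = 3: alg = 4, geom = 2

Step 1 — factor the characteristic polynomial to read off the algebraic multiplicities:
  χ_A(x) = (x - 3)^4

Step 2 — compute geometric multiplicities via the rank-nullity identity g(λ) = n − rank(A − λI):
  rank(A − (3)·I) = 2, so dim ker(A − (3)·I) = n − 2 = 2

Summary:
  λ = 3: algebraic multiplicity = 4, geometric multiplicity = 2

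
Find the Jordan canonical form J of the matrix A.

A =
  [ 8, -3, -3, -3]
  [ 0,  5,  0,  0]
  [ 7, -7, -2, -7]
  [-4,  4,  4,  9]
J_2(5) ⊕ J_1(5) ⊕ J_1(5)

The characteristic polynomial is
  det(x·I − A) = x^4 - 20*x^3 + 150*x^2 - 500*x + 625 = (x - 5)^4

Eigenvalues and multiplicities (the geometric multiplicity of λ is n − rank(A − λI), which equals the number of Jordan blocks for λ):
  λ = 5: algebraic multiplicity = 4, geometric multiplicity = 3

Determining the block sizes for each eigenvalue:
  λ = 5: 3 blocks summing to 4 forces exactly one block of size 2 and the rest size 1 → block sizes [2, 1, 1]

Assembling the blocks gives a Jordan form
J =
  [5, 1, 0, 0]
  [0, 5, 0, 0]
  [0, 0, 5, 0]
  [0, 0, 0, 5]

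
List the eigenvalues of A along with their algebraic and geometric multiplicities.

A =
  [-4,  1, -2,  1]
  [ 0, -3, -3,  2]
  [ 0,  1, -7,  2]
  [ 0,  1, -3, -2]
λ = -4: alg = 4, geom = 2

Step 1 — factor the characteristic polynomial to read off the algebraic multiplicities:
  χ_A(x) = (x + 4)^4

Step 2 — compute geometric multiplicities via the rank-nullity identity g(λ) = n − rank(A − λI):
  rank(A − (-4)·I) = 2, so dim ker(A − (-4)·I) = n − 2 = 2

Summary:
  λ = -4: algebraic multiplicity = 4, geometric multiplicity = 2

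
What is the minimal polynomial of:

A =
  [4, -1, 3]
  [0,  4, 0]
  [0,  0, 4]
x^2 - 8*x + 16

The characteristic polynomial is χ_A(x) = (x - 4)^3, so the eigenvalues are known. The minimal polynomial is
  m_A(x) = Π_λ (x − λ)^{k_λ}
where k_λ is the size of the *largest* Jordan block for λ (equivalently, the smallest k with (A − λI)^k v = 0 for every generalised eigenvector v of λ).

  λ = 4: largest Jordan block has size 2, contributing (x − 4)^2

So m_A(x) = (x - 4)^2 = x^2 - 8*x + 16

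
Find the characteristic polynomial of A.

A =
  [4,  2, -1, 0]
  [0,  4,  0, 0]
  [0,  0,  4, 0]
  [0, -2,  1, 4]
x^4 - 16*x^3 + 96*x^2 - 256*x + 256

Expanding det(x·I − A) (e.g. by cofactor expansion or by noting that A is similar to its Jordan form J, which has the same characteristic polynomial as A) gives
  χ_A(x) = x^4 - 16*x^3 + 96*x^2 - 256*x + 256
which factors as (x - 4)^4. The eigenvalues (with algebraic multiplicities) are λ = 4 with multiplicity 4.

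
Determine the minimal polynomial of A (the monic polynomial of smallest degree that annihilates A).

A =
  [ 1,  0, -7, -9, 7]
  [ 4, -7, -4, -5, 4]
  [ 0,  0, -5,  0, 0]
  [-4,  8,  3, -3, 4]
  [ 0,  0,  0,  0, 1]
x^5 + 13*x^4 + 46*x^3 - 10*x^2 - 175*x + 125

The characteristic polynomial is χ_A(x) = (x - 1)^2*(x + 5)^3, so the eigenvalues are known. The minimal polynomial is
  m_A(x) = Π_λ (x − λ)^{k_λ}
where k_λ is the size of the *largest* Jordan block for λ (equivalently, the smallest k with (A − λI)^k v = 0 for every generalised eigenvector v of λ).

  λ = -5: largest Jordan block has size 3, contributing (x + 5)^3
  λ = 1: largest Jordan block has size 2, contributing (x − 1)^2

So m_A(x) = (x - 1)^2*(x + 5)^3 = x^5 + 13*x^4 + 46*x^3 - 10*x^2 - 175*x + 125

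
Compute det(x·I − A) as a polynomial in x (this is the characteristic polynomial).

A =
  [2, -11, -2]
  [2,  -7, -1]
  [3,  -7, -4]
x^3 + 9*x^2 + 27*x + 27

Expanding det(x·I − A) (e.g. by cofactor expansion or by noting that A is similar to its Jordan form J, which has the same characteristic polynomial as A) gives
  χ_A(x) = x^3 + 9*x^2 + 27*x + 27
which factors as (x + 3)^3. The eigenvalues (with algebraic multiplicities) are λ = -3 with multiplicity 3.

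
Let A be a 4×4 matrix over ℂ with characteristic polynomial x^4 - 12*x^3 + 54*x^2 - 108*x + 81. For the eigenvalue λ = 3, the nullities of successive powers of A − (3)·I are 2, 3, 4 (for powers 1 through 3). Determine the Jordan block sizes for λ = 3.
Block sizes for λ = 3: [3, 1]

From the dimensions of kernels of powers, the number of Jordan blocks of size at least j is d_j − d_{j−1} where d_j = dim ker(N^j) (with d_0 = 0). Computing the differences gives [2, 1, 1].
The number of blocks of size exactly k is (#blocks of size ≥ k) − (#blocks of size ≥ k + 1), so the partition is: 1 block(s) of size 1, 1 block(s) of size 3.
In nonincreasing order the block sizes are [3, 1].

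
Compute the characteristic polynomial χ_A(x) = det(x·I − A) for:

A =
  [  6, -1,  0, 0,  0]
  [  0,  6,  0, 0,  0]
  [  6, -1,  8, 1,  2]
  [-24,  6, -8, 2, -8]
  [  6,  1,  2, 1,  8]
x^5 - 30*x^4 + 360*x^3 - 2160*x^2 + 6480*x - 7776

Expanding det(x·I − A) (e.g. by cofactor expansion or by noting that A is similar to its Jordan form J, which has the same characteristic polynomial as A) gives
  χ_A(x) = x^5 - 30*x^4 + 360*x^3 - 2160*x^2 + 6480*x - 7776
which factors as (x - 6)^5. The eigenvalues (with algebraic multiplicities) are λ = 6 with multiplicity 5.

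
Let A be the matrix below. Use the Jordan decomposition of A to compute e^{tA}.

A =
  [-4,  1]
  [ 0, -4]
e^{tA} =
  [exp(-4*t), t*exp(-4*t)]
  [0, exp(-4*t)]

Strategy: write A = P · J · P⁻¹ where J is a Jordan canonical form, so e^{tA} = P · e^{tJ} · P⁻¹, and e^{tJ} can be computed block-by-block.

A has Jordan form
J =
  [-4,  1]
  [ 0, -4]
(up to reordering of blocks).

Per-block formulas:
  For a 2×2 Jordan block J_2(-4): exp(t · J_2(-4)) = e^(-4t)·(I + t·N), where N is the 2×2 nilpotent shift.

After assembling e^{tJ} and conjugating by P, we get:

e^{tA} =
  [exp(-4*t), t*exp(-4*t)]
  [0, exp(-4*t)]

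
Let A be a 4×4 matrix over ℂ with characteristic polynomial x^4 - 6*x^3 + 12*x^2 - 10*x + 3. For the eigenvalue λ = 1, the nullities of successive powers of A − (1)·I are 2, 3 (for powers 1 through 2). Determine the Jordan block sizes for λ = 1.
Block sizes for λ = 1: [2, 1]

From the dimensions of kernels of powers, the number of Jordan blocks of size at least j is d_j − d_{j−1} where d_j = dim ker(N^j) (with d_0 = 0). Computing the differences gives [2, 1].
The number of blocks of size exactly k is (#blocks of size ≥ k) − (#blocks of size ≥ k + 1), so the partition is: 1 block(s) of size 1, 1 block(s) of size 2.
In nonincreasing order the block sizes are [2, 1].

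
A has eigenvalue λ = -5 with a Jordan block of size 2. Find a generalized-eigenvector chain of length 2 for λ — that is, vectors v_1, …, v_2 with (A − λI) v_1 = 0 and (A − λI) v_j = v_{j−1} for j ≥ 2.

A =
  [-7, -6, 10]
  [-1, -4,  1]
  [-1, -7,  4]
A Jordan chain for λ = -5 of length 2:
v_1 = (-2, -1, -1)ᵀ
v_2 = (1, 0, 0)ᵀ

Let N = A − (-5)·I. We want v_2 with N^2 v_2 = 0 but N^1 v_2 ≠ 0; then v_{j-1} := N · v_j for j = 2, …, 2.

Pick v_2 = (1, 0, 0)ᵀ.
Then v_1 = N · v_2 = (-2, -1, -1)ᵀ.

Sanity check: (A − (-5)·I) v_1 = (0, 0, 0)ᵀ = 0. ✓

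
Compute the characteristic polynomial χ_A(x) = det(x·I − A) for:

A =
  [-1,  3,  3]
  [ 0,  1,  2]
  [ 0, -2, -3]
x^3 + 3*x^2 + 3*x + 1

Expanding det(x·I − A) (e.g. by cofactor expansion or by noting that A is similar to its Jordan form J, which has the same characteristic polynomial as A) gives
  χ_A(x) = x^3 + 3*x^2 + 3*x + 1
which factors as (x + 1)^3. The eigenvalues (with algebraic multiplicities) are λ = -1 with multiplicity 3.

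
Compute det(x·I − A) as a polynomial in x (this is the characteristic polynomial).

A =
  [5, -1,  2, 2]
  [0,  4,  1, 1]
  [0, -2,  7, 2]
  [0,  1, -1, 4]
x^4 - 20*x^3 + 150*x^2 - 500*x + 625

Expanding det(x·I − A) (e.g. by cofactor expansion or by noting that A is similar to its Jordan form J, which has the same characteristic polynomial as A) gives
  χ_A(x) = x^4 - 20*x^3 + 150*x^2 - 500*x + 625
which factors as (x - 5)^4. The eigenvalues (with algebraic multiplicities) are λ = 5 with multiplicity 4.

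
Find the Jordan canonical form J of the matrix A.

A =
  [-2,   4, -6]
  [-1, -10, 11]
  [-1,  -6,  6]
J_3(-2)

The characteristic polynomial is
  det(x·I − A) = x^3 + 6*x^2 + 12*x + 8 = (x + 2)^3

Eigenvalues and multiplicities (the geometric multiplicity of λ is n − rank(A − λI), which equals the number of Jordan blocks for λ):
  λ = -2: algebraic multiplicity = 3, geometric multiplicity = 1

Determining the block sizes for each eigenvalue:
  λ = -2: one block (gm = 1), so the single block has size am = 3 → block sizes [3]

Assembling the blocks gives a Jordan form
J =
  [-2,  1,  0]
  [ 0, -2,  1]
  [ 0,  0, -2]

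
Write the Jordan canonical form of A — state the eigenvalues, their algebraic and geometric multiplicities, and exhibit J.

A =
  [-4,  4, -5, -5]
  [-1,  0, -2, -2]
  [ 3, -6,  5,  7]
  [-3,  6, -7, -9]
J_3(-2) ⊕ J_1(-2)

The characteristic polynomial is
  det(x·I − A) = x^4 + 8*x^3 + 24*x^2 + 32*x + 16 = (x + 2)^4

Eigenvalues and multiplicities (the geometric multiplicity of λ is n − rank(A − λI), which equals the number of Jordan blocks for λ):
  λ = -2: algebraic multiplicity = 4, geometric multiplicity = 2

Determining the block sizes for each eigenvalue:
  λ = -2: with am = 4 and gm = 2, the partition is not yet determined (e.g. several partitions of 4 into 2 parts exist). Let N = A − (-2)·I. Computing rank(N^1) = 2, rank(N^2) = 1, rank(N^3) = 0; the number of blocks of size ≥ j is rank(N^{j−1}) − rank(N^j), giving [2, 1, 1]. So we have 1 block(s) of size 3, 1 block(s) of size 1 → block sizes [3, 1]

Assembling the blocks gives a Jordan form
J =
  [-2,  1,  0,  0]
  [ 0, -2,  1,  0]
  [ 0,  0, -2,  0]
  [ 0,  0,  0, -2]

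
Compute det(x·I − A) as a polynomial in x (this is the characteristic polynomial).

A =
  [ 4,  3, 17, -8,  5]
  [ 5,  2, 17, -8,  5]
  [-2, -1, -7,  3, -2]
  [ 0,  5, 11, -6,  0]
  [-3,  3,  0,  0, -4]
x^5 + 11*x^4 + 43*x^3 + 73*x^2 + 56*x + 16

Expanding det(x·I − A) (e.g. by cofactor expansion or by noting that A is similar to its Jordan form J, which has the same characteristic polynomial as A) gives
  χ_A(x) = x^5 + 11*x^4 + 43*x^3 + 73*x^2 + 56*x + 16
which factors as (x + 1)^3*(x + 4)^2. The eigenvalues (with algebraic multiplicities) are λ = -4 with multiplicity 2, λ = -1 with multiplicity 3.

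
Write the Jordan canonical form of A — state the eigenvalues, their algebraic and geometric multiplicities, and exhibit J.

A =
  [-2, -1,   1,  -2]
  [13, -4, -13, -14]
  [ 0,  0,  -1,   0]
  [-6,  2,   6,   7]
J_2(-1) ⊕ J_1(-1) ⊕ J_1(3)

The characteristic polynomial is
  det(x·I − A) = x^4 - 6*x^2 - 8*x - 3 = (x - 3)*(x + 1)^3

Eigenvalues and multiplicities (the geometric multiplicity of λ is n − rank(A − λI), which equals the number of Jordan blocks for λ):
  λ = -1: algebraic multiplicity = 3, geometric multiplicity = 2
  λ = 3: algebraic multiplicity = 1, geometric multiplicity = 1

Determining the block sizes for each eigenvalue:
  λ = -1: 2 blocks summing to 3 forces exactly one block of size 2 and the rest size 1 → block sizes [2, 1]
  λ = 3: one block (gm = 1), so the single block has size am = 1 → block sizes [1]

Assembling the blocks gives a Jordan form
J =
  [-1,  1,  0, 0]
  [ 0, -1,  0, 0]
  [ 0,  0, -1, 0]
  [ 0,  0,  0, 3]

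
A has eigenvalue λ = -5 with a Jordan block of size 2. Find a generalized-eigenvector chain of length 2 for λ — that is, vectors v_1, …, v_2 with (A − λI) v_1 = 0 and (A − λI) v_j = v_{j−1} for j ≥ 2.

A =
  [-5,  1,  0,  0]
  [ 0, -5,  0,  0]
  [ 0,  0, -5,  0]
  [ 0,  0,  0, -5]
A Jordan chain for λ = -5 of length 2:
v_1 = (1, 0, 0, 0)ᵀ
v_2 = (0, 1, 0, 0)ᵀ

Let N = A − (-5)·I. We want v_2 with N^2 v_2 = 0 but N^1 v_2 ≠ 0; then v_{j-1} := N · v_j for j = 2, …, 2.

Pick v_2 = (0, 1, 0, 0)ᵀ.
Then v_1 = N · v_2 = (1, 0, 0, 0)ᵀ.

Sanity check: (A − (-5)·I) v_1 = (0, 0, 0, 0)ᵀ = 0. ✓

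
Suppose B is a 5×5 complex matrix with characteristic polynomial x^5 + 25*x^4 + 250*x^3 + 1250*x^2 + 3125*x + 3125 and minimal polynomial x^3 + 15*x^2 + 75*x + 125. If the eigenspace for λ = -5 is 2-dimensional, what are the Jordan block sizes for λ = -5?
Block sizes for λ = -5: [3, 2]

Step 1 — from the characteristic polynomial, algebraic multiplicity of λ = -5 is 5. From dim ker(B − (-5)·I) = 2, there are exactly 2 Jordan blocks for λ = -5.
Step 2 — from the minimal polynomial, the factor (x + 5)^3 tells us the largest block for λ = -5 has size 3.
Step 3 — with total size 5, 2 blocks, and largest block 3, the block sizes (in nonincreasing order) are [3, 2].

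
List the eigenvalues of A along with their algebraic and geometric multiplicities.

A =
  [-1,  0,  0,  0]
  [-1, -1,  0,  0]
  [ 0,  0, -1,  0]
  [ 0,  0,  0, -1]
λ = -1: alg = 4, geom = 3

Step 1 — factor the characteristic polynomial to read off the algebraic multiplicities:
  χ_A(x) = (x + 1)^4

Step 2 — compute geometric multiplicities via the rank-nullity identity g(λ) = n − rank(A − λI):
  rank(A − (-1)·I) = 1, so dim ker(A − (-1)·I) = n − 1 = 3

Summary:
  λ = -1: algebraic multiplicity = 4, geometric multiplicity = 3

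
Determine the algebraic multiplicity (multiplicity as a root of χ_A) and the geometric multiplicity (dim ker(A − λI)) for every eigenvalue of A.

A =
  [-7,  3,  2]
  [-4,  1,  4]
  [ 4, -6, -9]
λ = -5: alg = 3, geom = 2

Step 1 — factor the characteristic polynomial to read off the algebraic multiplicities:
  χ_A(x) = (x + 5)^3

Step 2 — compute geometric multiplicities via the rank-nullity identity g(λ) = n − rank(A − λI):
  rank(A − (-5)·I) = 1, so dim ker(A − (-5)·I) = n − 1 = 2

Summary:
  λ = -5: algebraic multiplicity = 3, geometric multiplicity = 2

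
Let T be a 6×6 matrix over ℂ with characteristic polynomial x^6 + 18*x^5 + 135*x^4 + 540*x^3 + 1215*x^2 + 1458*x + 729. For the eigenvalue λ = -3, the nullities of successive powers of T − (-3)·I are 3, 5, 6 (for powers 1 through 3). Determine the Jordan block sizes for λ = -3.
Block sizes for λ = -3: [3, 2, 1]

From the dimensions of kernels of powers, the number of Jordan blocks of size at least j is d_j − d_{j−1} where d_j = dim ker(N^j) (with d_0 = 0). Computing the differences gives [3, 2, 1].
The number of blocks of size exactly k is (#blocks of size ≥ k) − (#blocks of size ≥ k + 1), so the partition is: 1 block(s) of size 1, 1 block(s) of size 2, 1 block(s) of size 3.
In nonincreasing order the block sizes are [3, 2, 1].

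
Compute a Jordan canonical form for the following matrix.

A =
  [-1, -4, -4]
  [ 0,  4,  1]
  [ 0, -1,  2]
J_1(-1) ⊕ J_2(3)

The characteristic polynomial is
  det(x·I − A) = x^3 - 5*x^2 + 3*x + 9 = (x - 3)^2*(x + 1)

Eigenvalues and multiplicities (the geometric multiplicity of λ is n − rank(A − λI), which equals the number of Jordan blocks for λ):
  λ = -1: algebraic multiplicity = 1, geometric multiplicity = 1
  λ = 3: algebraic multiplicity = 2, geometric multiplicity = 1

Determining the block sizes for each eigenvalue:
  λ = -1: one block (gm = 1), so the single block has size am = 1 → block sizes [1]
  λ = 3: one block (gm = 1), so the single block has size am = 2 → block sizes [2]

Assembling the blocks gives a Jordan form
J =
  [-1, 0, 0]
  [ 0, 3, 1]
  [ 0, 0, 3]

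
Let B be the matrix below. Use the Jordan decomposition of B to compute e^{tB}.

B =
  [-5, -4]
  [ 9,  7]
e^{tB} =
  [-6*t*exp(t) + exp(t), -4*t*exp(t)]
  [9*t*exp(t), 6*t*exp(t) + exp(t)]

Strategy: write B = P · J · P⁻¹ where J is a Jordan canonical form, so e^{tB} = P · e^{tJ} · P⁻¹, and e^{tJ} can be computed block-by-block.

B has Jordan form
J =
  [1, 1]
  [0, 1]
(up to reordering of blocks).

Per-block formulas:
  For a 2×2 Jordan block J_2(1): exp(t · J_2(1)) = e^(1t)·(I + t·N), where N is the 2×2 nilpotent shift.

After assembling e^{tJ} and conjugating by P, we get:

e^{tB} =
  [-6*t*exp(t) + exp(t), -4*t*exp(t)]
  [9*t*exp(t), 6*t*exp(t) + exp(t)]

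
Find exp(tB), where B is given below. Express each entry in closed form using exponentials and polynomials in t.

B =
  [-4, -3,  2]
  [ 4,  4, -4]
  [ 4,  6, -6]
e^{tB} =
  [-2*t*exp(-2*t) + exp(-2*t), -3*t*exp(-2*t), 2*t*exp(-2*t)]
  [4*t*exp(-2*t), 6*t*exp(-2*t) + exp(-2*t), -4*t*exp(-2*t)]
  [4*t*exp(-2*t), 6*t*exp(-2*t), -4*t*exp(-2*t) + exp(-2*t)]

Strategy: write B = P · J · P⁻¹ where J is a Jordan canonical form, so e^{tB} = P · e^{tJ} · P⁻¹, and e^{tJ} can be computed block-by-block.

B has Jordan form
J =
  [-2,  1,  0]
  [ 0, -2,  0]
  [ 0,  0, -2]
(up to reordering of blocks).

Per-block formulas:
  For a 1×1 block at λ = -2: exp(t · [-2]) = [e^(-2t)].
  For a 2×2 Jordan block J_2(-2): exp(t · J_2(-2)) = e^(-2t)·(I + t·N), where N is the 2×2 nilpotent shift.

After assembling e^{tJ} and conjugating by P, we get:

e^{tB} =
  [-2*t*exp(-2*t) + exp(-2*t), -3*t*exp(-2*t), 2*t*exp(-2*t)]
  [4*t*exp(-2*t), 6*t*exp(-2*t) + exp(-2*t), -4*t*exp(-2*t)]
  [4*t*exp(-2*t), 6*t*exp(-2*t), -4*t*exp(-2*t) + exp(-2*t)]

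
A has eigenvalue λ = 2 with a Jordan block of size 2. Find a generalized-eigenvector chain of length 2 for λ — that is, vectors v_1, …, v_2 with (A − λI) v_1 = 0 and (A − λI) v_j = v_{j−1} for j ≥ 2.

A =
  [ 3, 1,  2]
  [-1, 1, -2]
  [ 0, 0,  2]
A Jordan chain for λ = 2 of length 2:
v_1 = (1, -1, 0)ᵀ
v_2 = (1, 0, 0)ᵀ

Let N = A − (2)·I. We want v_2 with N^2 v_2 = 0 but N^1 v_2 ≠ 0; then v_{j-1} := N · v_j for j = 2, …, 2.

Pick v_2 = (1, 0, 0)ᵀ.
Then v_1 = N · v_2 = (1, -1, 0)ᵀ.

Sanity check: (A − (2)·I) v_1 = (0, 0, 0)ᵀ = 0. ✓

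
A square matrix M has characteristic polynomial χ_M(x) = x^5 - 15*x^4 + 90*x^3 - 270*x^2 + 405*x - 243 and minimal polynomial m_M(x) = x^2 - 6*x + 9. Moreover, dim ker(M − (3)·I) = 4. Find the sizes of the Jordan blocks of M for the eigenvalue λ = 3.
Block sizes for λ = 3: [2, 1, 1, 1]

Step 1 — from the characteristic polynomial, algebraic multiplicity of λ = 3 is 5. From dim ker(M − (3)·I) = 4, there are exactly 4 Jordan blocks for λ = 3.
Step 2 — from the minimal polynomial, the factor (x − 3)^2 tells us the largest block for λ = 3 has size 2.
Step 3 — with total size 5, 4 blocks, and largest block 2, the block sizes (in nonincreasing order) are [2, 1, 1, 1].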